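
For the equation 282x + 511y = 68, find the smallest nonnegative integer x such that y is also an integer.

gcd(511, 282):
  511 = 1×282 + 229
  282 = 1×229 + 53
  229 = 4×53 + 17
  53 = 3×17 + 2
  17 = 8×2 + 1
  2 = 2×1
so gcd(511, 282) = 1.
1 divides 68, so solutions exist.
Back-substitute for Bézout coefficients:
  1 = 17 - 8×2
  ... = 282×(-241) + 511×(133)
Scale by 68/1 = 68: (x₀, y₀) = (-16388, 9044).
General solution: x = -16388 + 511t, y = 9044 - 282t for integer t.
x ≥ 0: smallest is -16388 mod 511 = 475 (at t = 33), with y = -262.

475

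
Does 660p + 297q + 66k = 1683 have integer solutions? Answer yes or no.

yes

gcd(660, 297):
  660 = 2×297 + 66
  297 = 4×66 + 33
  66 = 2×33
so gcd(660, 297) = 33.
gcd(33, 66) = 33.
33 divides 1683, so integer solutions exist.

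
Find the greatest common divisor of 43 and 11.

gcd(43, 11):
  43 = 3·11 + 10
  11 = 1·10 + 1
  10 = 10·1
so gcd(43, 11) = 1.

1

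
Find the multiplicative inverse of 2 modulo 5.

gcd(5, 2) = 1.
By Bézout, 2*(-2) + 5*(1) = 1.
So 2*-2 ≡ 1 (mod 5), and -2 mod 5 = 3.

3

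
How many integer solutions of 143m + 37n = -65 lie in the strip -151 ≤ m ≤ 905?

29

gcd(143, 37) = 1.
By Bézout, 143×(-15) + 37×(58) = 1.
Particular solution: (13, -52).
General solution: m = 13 + 37t, n = -52 - 143t for integer t.
-151 ≤ 13 + 37t ≤ 905 gives t ∈ [-4, 24], which is 29 values.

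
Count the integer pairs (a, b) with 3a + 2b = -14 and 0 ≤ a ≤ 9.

5

gcd(3, 2) = 1.
By Bézout, 3·(1) + 2·(-1) = 1.
Particular solution: (0, -7).
General solution: a = 0 + 2t, b = -7 - 3t for integer t.
0 ≤ 0 + 2t ≤ 9 gives t ∈ [0, 4], which is 5 values.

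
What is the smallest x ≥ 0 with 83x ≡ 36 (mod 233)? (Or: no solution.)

65

gcd(233, 83):
  233 = 2×83 + 67
  83 = 1×67 + 16
  67 = 4×16 + 3
  16 = 5×3 + 1
  3 = 3×1
so gcd(233, 83) = 1.
1 divides 36, so solutions exist.
Back-substitute for Bézout coefficients:
  1 = 16 - 5×3
  ... = 83×(73) + 233×(-26)
So 83×(73) ≡ 1 (mod 233); multiply by 36: x ≡ 2628 (mod 233).
Smallest nonnegative: x = 2628 mod 233 = 65.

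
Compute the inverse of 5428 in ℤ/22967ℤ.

gcd(22967, 5428):
  22967 = 4·5428 + 1255
  5428 = 4·1255 + 408
  1255 = 3·408 + 31
  408 = 13·31 + 5
  31 = 6·5 + 1
  5 = 5·1
so gcd(22967, 5428) = 1.
Back-substitute for Bézout coefficients:
  1 = 31 - 6·5
  ... = 5428·(-4447) + 22967·(1051)
So 5428·-4447 ≡ 1 (mod 22967), and -4447 mod 22967 = 18520.

18520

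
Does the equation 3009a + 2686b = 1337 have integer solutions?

no

gcd(3009, 2686) = 17  (3009 = 1×2686 + 323, 2686 = 8×323 + 102, 323 = 3×102 + 17, 102 = 6×17).
17 does not divide 1337 (remainder 11), so no integer solutions.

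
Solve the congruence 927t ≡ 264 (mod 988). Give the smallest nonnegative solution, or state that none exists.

352

gcd(988, 927):
  988 = 1×927 + 61
  927 = 15×61 + 12
  61 = 5×12 + 1
  12 = 12×1
so gcd(988, 927) = 1.
1 divides 264, so solutions exist.
Back-substitute for Bézout coefficients:
  1 = 61 - 5×12
  ... = 927×(-81) + 988×(76)
So 927×(-81) ≡ 1 (mod 988); multiply by 264: t ≡ -21384 (mod 988).
Smallest nonnegative: t = -21384 mod 988 = 352.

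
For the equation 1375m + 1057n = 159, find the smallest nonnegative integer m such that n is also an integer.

gcd(1375, 1057) = 1.
1 divides 159, so solutions exist.
By Bézout, 1375*(236) + 1057*(-307) = 1.
Scale by 159/1 = 159: (m₀, n₀) = (37524, -48813).
General solution: m = 37524 + 1057t, n = -48813 - 1375t for integer t.
m ≥ 0: smallest is 37524 mod 1057 = 529 (at t = -35), with n = -688.

529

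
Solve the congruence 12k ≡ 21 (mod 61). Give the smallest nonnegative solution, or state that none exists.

17

gcd(61, 12) = 1  (61 = 5*12 + 1, 12 = 12*1).
1 divides 21, so solutions exist.
Back-substituting, 12*(-5) + 61*(1) = 1.
So 12*(-5) ≡ 1 (mod 61); multiply by 21: k ≡ -105 (mod 61).
Smallest nonnegative: k = -105 mod 61 = 17.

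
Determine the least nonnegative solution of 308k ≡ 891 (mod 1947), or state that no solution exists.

gcd(1947, 308) = 11.
11 divides 891, so solutions exist.
By Bézout, 308·(19) + 1947·(-3) = 11.
So 308·(19) ≡ 11 (mod 1947); multiply by 81: k ≡ 1539 (mod 177).
Smallest nonnegative: k = 1539 mod 177 = 123.

123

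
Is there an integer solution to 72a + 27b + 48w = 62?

gcd(72, 27):
  72 = 2*27 + 18
  27 = 1*18 + 9
  18 = 2*9
so gcd(72, 27) = 9.
gcd(9, 48) = 3.
3 does not divide 62 (remainder 2), so no integer solutions.

no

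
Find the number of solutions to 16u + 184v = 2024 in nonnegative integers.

6

gcd(184, 16):
  184 = 11·16 + 8
  16 = 2·8
so gcd(184, 16) = 8.
Back-substitute for Bézout coefficients:
  8 = 184 - 11·16
  ... = 16·(-11) + 184·(1)
Scale by 253: one solution is (-2783, 253). Reduce u mod 23: (0, 11).
General: u = 0 + 23t, v = 11 - 2t.
u ≥ 0 ⇒ t ≥ 0; v ≥ 0 ⇒ t ≤ 5. So t ∈ [0, 5]: 6 solutions.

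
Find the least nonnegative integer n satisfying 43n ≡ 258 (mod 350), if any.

gcd(350, 43) = 1.
1 divides 258, so solutions exist.
By Bézout, 43·(57) + 350·(-7) = 1.
So 43·(57) ≡ 1 (mod 350); multiply by 258: n ≡ 14706 (mod 350).
Smallest nonnegative: n = 14706 mod 350 = 6.

6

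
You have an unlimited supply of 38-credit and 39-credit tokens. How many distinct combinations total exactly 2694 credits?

Need nonnegative integers with 38j + 39k = 2694.
gcd(38, 39) = 1, and 38·(-1) + 39·(1) = 1.
So (j₀, k₀) = (-2694, 2694); general j = -2694 + 39t, k = 2694 - 38t.
j ≥ 0 ⇒ t ≥ 70; k ≥ 0 ⇒ t ≤ 70. That's 1 value of t.

1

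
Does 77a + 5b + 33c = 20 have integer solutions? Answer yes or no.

gcd(77, 5) = 1  (77 = 15*5 + 2, 5 = 2*2 + 1, 2 = 2*1).
gcd(1, 33) = 1.
1 divides 20, so integer solutions exist.

yes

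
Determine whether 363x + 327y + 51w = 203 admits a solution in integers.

no

gcd(363, 327) = 3  (363 = 1·327 + 36, 327 = 9·36 + 3, 36 = 12·3).
gcd(3, 51) = 3.
3 does not divide 203 (remainder 2), so no integer solutions.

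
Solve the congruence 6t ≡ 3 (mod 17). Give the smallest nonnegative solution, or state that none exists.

gcd(17, 6):
  17 = 2×6 + 5
  6 = 1×5 + 1
  5 = 5×1
so gcd(17, 6) = 1.
1 divides 3, so solutions exist.
Back-substitute for Bézout coefficients:
  1 = 6 - 1×5
  ... = 6×(3) + 17×(-1)
So 6×(3) ≡ 1 (mod 17); multiply by 3: t ≡ 9 (mod 17).
Smallest nonnegative: t = 9 mod 17 = 9.

9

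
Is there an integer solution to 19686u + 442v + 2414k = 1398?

gcd(19686, 442) = 34  (19686 = 44*442 + 238, 442 = 1*238 + 204, 238 = 1*204 + 34, 204 = 6*34).
gcd(34, 2414) = 34.
34 does not divide 1398 (remainder 4), so no integer solutions.

no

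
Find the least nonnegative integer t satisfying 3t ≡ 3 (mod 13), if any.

1

gcd(13, 3):
  13 = 4×3 + 1
  3 = 3×1
so gcd(13, 3) = 1.
1 divides 3, so solutions exist.
Back-substitute for Bézout coefficients:
  1 = 13 - 4×3
  ... = 3×(-4) + 13×(1)
So 3×(-4) ≡ 1 (mod 13); multiply by 3: t ≡ -12 (mod 13).
Smallest nonnegative: t = -12 mod 13 = 1.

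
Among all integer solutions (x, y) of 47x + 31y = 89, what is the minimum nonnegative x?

gcd(47, 31):
  47 = 1*31 + 16
  31 = 1*16 + 15
  16 = 1*15 + 1
  15 = 15*1
so gcd(47, 31) = 1.
1 divides 89, so solutions exist.
Back-substitute for Bézout coefficients:
  1 = 16 - 1*15
  ... = 47*(2) + 31*(-3)
Scale by 89/1 = 89: (x₀, y₀) = (178, -267).
General solution: x = 178 + 31t, y = -267 - 47t for integer t.
x ≥ 0: smallest is 178 mod 31 = 23 (at t = -5), with y = -32.

23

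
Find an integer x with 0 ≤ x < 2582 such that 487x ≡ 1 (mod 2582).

gcd(2582, 487):
  2582 = 5×487 + 147
  487 = 3×147 + 46
  147 = 3×46 + 9
  46 = 5×9 + 1
  9 = 9×1
so gcd(2582, 487) = 1.
Back-substitute for Bézout coefficients:
  1 = 46 - 5×9
  ... = 487×(281) + 2582×(-53)
So 487×281 ≡ 1 (mod 2582), and 281 mod 2582 = 281.

281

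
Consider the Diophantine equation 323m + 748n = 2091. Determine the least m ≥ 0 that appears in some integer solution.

gcd(748, 323) = 17.
17 divides 2091, so solutions exist.
By Bézout, 323·(7) + 748·(-3) = 17.
Scale by 2091/17 = 123: (m₀, n₀) = (861, -369).
General solution: m = 861 + 44t, n = -369 - 19t for integer t.
m ≥ 0: smallest is 861 mod 44 = 25 (at t = -19), with n = -8.

25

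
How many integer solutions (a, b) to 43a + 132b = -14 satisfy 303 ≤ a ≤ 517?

gcd(132, 43):
  132 = 3×43 + 3
  43 = 14×3 + 1
  3 = 3×1
so gcd(132, 43) = 1.
Back-substitute for Bézout coefficients:
  1 = 43 - 14×3
  ... = 43×(43) + 132×(-14)
Scale by -14: particular solution (-602, 196); reduce a mod 132: (58, -19).
General solution: a = 58 + 132t, b = -19 - 43t for integer t.
303 ≤ 58 + 132t ≤ 517 gives t ∈ [2, 3], which is 2 values.

2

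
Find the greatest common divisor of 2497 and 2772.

gcd(2772, 2497) = 11  (2772 = 1×2497 + 275, 2497 = 9×275 + 22, 275 = 12×22 + 11, 22 = 2×11).

11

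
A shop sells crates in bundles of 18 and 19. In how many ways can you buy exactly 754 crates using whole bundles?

2

Need nonnegative integers with 18j + 19k = 754.
gcd(18, 19) = 1, and 18·(-1) + 19·(1) = 1.
So (j₀, k₀) = (-754, 754); general j = -754 + 19t, k = 754 - 18t.
j ≥ 0 ⇒ t ≥ 40; k ≥ 0 ⇒ t ≤ 41. That's 2 values of t.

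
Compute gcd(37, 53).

1

gcd(53, 37):
  53 = 1×37 + 16
  37 = 2×16 + 5
  16 = 3×5 + 1
  5 = 5×1
so gcd(53, 37) = 1.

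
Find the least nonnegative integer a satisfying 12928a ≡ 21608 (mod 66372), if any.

11204

gcd(66372, 12928):
  66372 = 5*12928 + 1732
  12928 = 7*1732 + 804
  1732 = 2*804 + 124
  804 = 6*124 + 60
  124 = 2*60 + 4
  60 = 15*4
so gcd(66372, 12928) = 4.
4 divides 21608, so solutions exist.
Back-substitute for Bézout coefficients:
  4 = 124 - 2*60
  ... = 12928*(-1073) + 66372*(209)
So 12928*(-1073) ≡ 4 (mod 66372); multiply by 5402: a ≡ -5796346 (mod 16593).
Smallest nonnegative: a = -5796346 mod 16593 = 11204.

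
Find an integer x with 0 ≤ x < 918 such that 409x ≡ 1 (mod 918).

gcd(918, 409) = 1  (918 = 2×409 + 100, 409 = 4×100 + 9, 100 = 11×9 + 1, 9 = 9×1).
Back-substituting, 409×(-101) + 918×(45) = 1.
So 409×-101 ≡ 1 (mod 918), and -101 mod 918 = 817.

817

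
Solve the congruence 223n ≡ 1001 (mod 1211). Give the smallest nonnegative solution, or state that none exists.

238

gcd(1211, 223) = 1  (1211 = 5×223 + 96, 223 = 2×96 + 31, 96 = 3×31 + 3, 31 = 10×3 + 1, 3 = 3×1).
1 divides 1001, so solutions exist.
Back-substituting, 223×(391) + 1211×(-72) = 1.
So 223×(391) ≡ 1 (mod 1211); multiply by 1001: n ≡ 391391 (mod 1211).
Smallest nonnegative: n = 391391 mod 1211 = 238.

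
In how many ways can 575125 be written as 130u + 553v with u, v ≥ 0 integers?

gcd(553, 130) = 1  (553 = 4·130 + 33, 130 = 3·33 + 31, 33 = 1·31 + 2, 31 = 15·2 + 1, 2 = 2·1).
Back-substituting, 130·(268) + 553·(-63) = 1.
Scale by 575125: one solution is (154133500, -36232875). Reduce u mod 553: (234, 985).
General: u = 234 + 553t, v = 985 - 130t.
u ≥ 0 ⇒ t ≥ 0; v ≥ 0 ⇒ t ≤ 7. So t ∈ [0, 7]: 8 solutions.

8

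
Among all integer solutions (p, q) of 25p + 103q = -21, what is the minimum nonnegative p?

28

gcd(103, 25) = 1.
1 divides -21, so solutions exist.
By Bézout, 25×(33) + 103×(-8) = 1.
Scale by -21/1 = -21: (p₀, q₀) = (-693, 168).
General solution: p = -693 + 103t, q = 168 - 25t for integer t.
p ≥ 0: smallest is -693 mod 103 = 28 (at t = 7), with q = -7.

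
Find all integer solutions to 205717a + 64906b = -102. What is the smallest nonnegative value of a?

gcd(205717, 64906):
  205717 = 3×64906 + 10999
  64906 = 5×10999 + 9911
  10999 = 1×9911 + 1088
  9911 = 9×1088 + 119
  1088 = 9×119 + 17
  119 = 7×17
so gcd(205717, 64906) = 17.
17 divides -102, so solutions exist.
Back-substitute for Bézout coefficients:
  17 = 1088 - 9×119
  ... = 205717×(537) + 64906×(-1702)
Scale by -102/17 = -6: (a₀, b₀) = (-3222, 10212).
General solution: a = -3222 + 3818t, b = 10212 - 12101t for integer t.
a ≥ 0: smallest is -3222 mod 3818 = 596 (at t = 1), with b = -1889.

596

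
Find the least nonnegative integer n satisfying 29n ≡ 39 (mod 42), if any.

39

gcd(42, 29):
  42 = 1×29 + 13
  29 = 2×13 + 3
  13 = 4×3 + 1
  3 = 3×1
so gcd(42, 29) = 1.
1 divides 39, so solutions exist.
Back-substitute for Bézout coefficients:
  1 = 13 - 4×3
  ... = 29×(-13) + 42×(9)
So 29×(-13) ≡ 1 (mod 42); multiply by 39: n ≡ -507 (mod 42).
Smallest nonnegative: n = -507 mod 42 = 39.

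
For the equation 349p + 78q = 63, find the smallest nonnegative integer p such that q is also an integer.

27

gcd(349, 78) = 1  (349 = 4*78 + 37, 78 = 2*37 + 4, 37 = 9*4 + 1, 4 = 4*1).
1 divides 63, so solutions exist.
Back-substituting, 349*(19) + 78*(-85) = 1.
Scale by 63/1 = 63: (p₀, q₀) = (1197, -5355).
General solution: p = 1197 + 78t, q = -5355 - 349t for integer t.
p ≥ 0: smallest is 1197 mod 78 = 27 (at t = -15), with q = -120.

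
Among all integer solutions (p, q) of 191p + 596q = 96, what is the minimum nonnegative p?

428

gcd(596, 191) = 1.
1 divides 96, so solutions exist.
By Bézout, 191·(259) + 596·(-83) = 1.
Scale by 96/1 = 96: (p₀, q₀) = (24864, -7968).
General solution: p = 24864 + 596t, q = -7968 - 191t for integer t.
p ≥ 0: smallest is 24864 mod 596 = 428 (at t = -41), with q = -137.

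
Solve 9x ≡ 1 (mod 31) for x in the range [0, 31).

7

gcd(31, 9) = 1.
By Bézout, 9×(7) + 31×(-2) = 1.
So 9×7 ≡ 1 (mod 31), and 7 mod 31 = 7.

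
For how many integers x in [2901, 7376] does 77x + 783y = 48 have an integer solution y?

gcd(783, 77) = 1  (783 = 10·77 + 13, 77 = 5·13 + 12, 13 = 1·12 + 1, 12 = 12·1).
Back-substituting, 77·(-61) + 783·(6) = 1.
Scale by 48: particular solution (-2928, 288); reduce x mod 783: (204, -20).
General solution: x = 204 + 783t, y = -20 - 77t for integer t.
2901 ≤ 204 + 783t ≤ 7376 gives t ∈ [4, 9], which is 6 values.

6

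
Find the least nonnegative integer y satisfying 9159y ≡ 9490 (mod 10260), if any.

no solution

gcd(10260, 9159):
  10260 = 1×9159 + 1101
  9159 = 8×1101 + 351
  1101 = 3×351 + 48
  351 = 7×48 + 15
  48 = 3×15 + 3
  15 = 5×3
so gcd(10260, 9159) = 3.
3 does not divide 9490, so the congruence has no solution.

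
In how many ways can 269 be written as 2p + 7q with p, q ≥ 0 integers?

gcd(7, 2) = 1.
By Bézout, 2×(-3) + 7×(1) = 1.
One solution: (5, 37).
General: p = 5 + 7t, q = 37 - 2t.
p ≥ 0 ⇒ t ≥ 0; q ≥ 0 ⇒ t ≤ 18. So t ∈ [0, 18]: 19 solutions.

19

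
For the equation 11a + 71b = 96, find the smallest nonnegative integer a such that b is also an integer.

41

gcd(71, 11):
  71 = 6·11 + 5
  11 = 2·5 + 1
  5 = 5·1
so gcd(71, 11) = 1.
1 divides 96, so solutions exist.
Back-substitute for Bézout coefficients:
  1 = 11 - 2·5
  ... = 11·(13) + 71·(-2)
Scale by 96/1 = 96: (a₀, b₀) = (1248, -192).
General solution: a = 1248 + 71t, b = -192 - 11t for integer t.
a ≥ 0: smallest is 1248 mod 71 = 41 (at t = -17), with b = -5.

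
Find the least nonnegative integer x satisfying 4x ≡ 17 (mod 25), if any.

gcd(25, 4):
  25 = 6×4 + 1
  4 = 4×1
so gcd(25, 4) = 1.
1 divides 17, so solutions exist.
Back-substitute for Bézout coefficients:
  1 = 25 - 6×4
  ... = 4×(-6) + 25×(1)
So 4×(-6) ≡ 1 (mod 25); multiply by 17: x ≡ -102 (mod 25).
Smallest nonnegative: x = -102 mod 25 = 23.

23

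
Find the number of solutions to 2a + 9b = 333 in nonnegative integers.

19

gcd(9, 2):
  9 = 4×2 + 1
  2 = 2×1
so gcd(9, 2) = 1.
Back-substitute for Bézout coefficients:
  1 = 9 - 4×2
  ... = 2×(-4) + 9×(1)
Scale by 333: one solution is (-1332, 333). Reduce a mod 9: (0, 37).
General: a = 0 + 9t, b = 37 - 2t.
a ≥ 0 ⇒ t ≥ 0; b ≥ 0 ⇒ t ≤ 18. So t ∈ [0, 18]: 19 solutions.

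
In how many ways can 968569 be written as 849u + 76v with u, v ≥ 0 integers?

gcd(849, 76):
  849 = 11*76 + 13
  76 = 5*13 + 11
  13 = 1*11 + 2
  11 = 5*2 + 1
  2 = 2*1
so gcd(849, 76) = 1.
Back-substitute for Bézout coefficients:
  1 = 11 - 5*2
  ... = 849*(-35) + 76*(391)
Scale by 968569: one solution is (-33899915, 378710479). Reduce u mod 76: (37, 12331).
General: u = 37 + 76t, v = 12331 - 849t.
u ≥ 0 ⇒ t ≥ 0; v ≥ 0 ⇒ t ≤ 14. So t ∈ [0, 14]: 15 solutions.

15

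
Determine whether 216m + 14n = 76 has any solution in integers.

gcd(216, 14) = 2  (216 = 15*14 + 6, 14 = 2*6 + 2, 6 = 3*2).
2 divides 76, so integer solutions exist.

yes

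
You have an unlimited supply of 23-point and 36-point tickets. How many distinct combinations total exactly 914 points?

1

Need nonnegative integers with 23j + 36k = 914.
gcd(23, 36) = 1, and 23·(11) + 36·(-7) = 1.
So (j₀, k₀) = (10054, -6398); general j = 10054 + 36t, k = -6398 - 23t.
j ≥ 0 ⇒ t ≥ -279; k ≥ 0 ⇒ t ≤ -279. That's 1 value of t.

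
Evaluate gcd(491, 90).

1

gcd(491, 90):
  491 = 5*90 + 41
  90 = 2*41 + 8
  41 = 5*8 + 1
  8 = 8*1
so gcd(491, 90) = 1.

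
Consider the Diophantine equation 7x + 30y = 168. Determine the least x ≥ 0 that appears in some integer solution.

gcd(30, 7):
  30 = 4·7 + 2
  7 = 3·2 + 1
  2 = 2·1
so gcd(30, 7) = 1.
1 divides 168, so solutions exist.
Back-substitute for Bézout coefficients:
  1 = 7 - 3·2
  ... = 7·(13) + 30·(-3)
Scale by 168/1 = 168: (x₀, y₀) = (2184, -504).
General solution: x = 2184 + 30t, y = -504 - 7t for integer t.
x ≥ 0: smallest is 2184 mod 30 = 24 (at t = -72), with y = 0.

24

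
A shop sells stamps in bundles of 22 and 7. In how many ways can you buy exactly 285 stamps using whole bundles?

Need nonnegative integers with 22j + 7k = 285.
gcd(22, 7) = 1, and 22·(1) + 7·(-3) = 1.
So (j₀, k₀) = (285, -855); general j = 285 + 7t, k = -855 - 22t.
j ≥ 0 ⇒ t ≥ -40; k ≥ 0 ⇒ t ≤ -39. That's 2 values of t.

2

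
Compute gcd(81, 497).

gcd(497, 81):
  497 = 6×81 + 11
  81 = 7×11 + 4
  11 = 2×4 + 3
  4 = 1×3 + 1
  3 = 3×1
so gcd(497, 81) = 1.

1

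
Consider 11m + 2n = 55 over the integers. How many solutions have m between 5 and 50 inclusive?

23

gcd(11, 2) = 1  (11 = 5×2 + 1, 2 = 2×1).
Back-substituting, 11×(1) + 2×(-5) = 1.
Scale by 55: particular solution (55, -275); reduce m mod 2: (1, 22).
General solution: m = 1 + 2t, n = 22 - 11t for integer t.
5 ≤ 1 + 2t ≤ 50 gives t ∈ [2, 24], which is 23 values.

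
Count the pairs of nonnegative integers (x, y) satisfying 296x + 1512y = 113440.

2

gcd(1512, 296) = 8.
By Bézout, 296·(46) + 1512·(-9) = 8.
One solution: (41, 67).
General: x = 41 + 189t, y = 67 - 37t.
x ≥ 0 ⇒ t ≥ 0; y ≥ 0 ⇒ t ≤ 1. So t ∈ [0, 1]: 2 solutions.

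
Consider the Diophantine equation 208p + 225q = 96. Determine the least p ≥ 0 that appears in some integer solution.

gcd(225, 208) = 1  (225 = 1×208 + 17, 208 = 12×17 + 4, 17 = 4×4 + 1, 4 = 4×1).
1 divides 96, so solutions exist.
Back-substituting, 208×(-53) + 225×(49) = 1.
Scale by 96/1 = 96: (p₀, q₀) = (-5088, 4704).
General solution: p = -5088 + 225t, q = 4704 - 208t for integer t.
p ≥ 0: smallest is -5088 mod 225 = 87 (at t = 23), with q = -80.

87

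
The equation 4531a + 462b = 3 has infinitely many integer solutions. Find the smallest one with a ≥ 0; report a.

327

gcd(4531, 462):
  4531 = 9×462 + 373
  462 = 1×373 + 89
  373 = 4×89 + 17
  89 = 5×17 + 4
  17 = 4×4 + 1
  4 = 4×1
so gcd(4531, 462) = 1.
1 divides 3, so solutions exist.
Back-substitute for Bézout coefficients:
  1 = 17 - 4×4
  ... = 4531×(109) + 462×(-1069)
Scale by 3/1 = 3: (a₀, b₀) = (327, -3207).
General solution: a = 327 + 462t, b = -3207 - 4531t for integer t.
a ≥ 0: smallest is 327 mod 462 = 327 (at t = 0), with b = -3207.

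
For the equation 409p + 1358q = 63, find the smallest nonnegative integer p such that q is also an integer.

973

gcd(1358, 409):
  1358 = 3·409 + 131
  409 = 3·131 + 16
  131 = 8·16 + 3
  16 = 5·3 + 1
  3 = 3·1
so gcd(1358, 409) = 1.
1 divides 63, so solutions exist.
Back-substitute for Bézout coefficients:
  1 = 16 - 5·3
  ... = 409·(425) + 1358·(-128)
Scale by 63/1 = 63: (p₀, q₀) = (26775, -8064).
General solution: p = 26775 + 1358t, q = -8064 - 409t for integer t.
p ≥ 0: smallest is 26775 mod 1358 = 973 (at t = -19), with q = -293.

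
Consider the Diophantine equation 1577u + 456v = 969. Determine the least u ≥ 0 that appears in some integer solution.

gcd(1577, 456) = 19.
19 divides 969, so solutions exist.
By Bézout, 1577·(11) + 456·(-38) = 19.
Scale by 969/19 = 51: (u₀, v₀) = (561, -1938).
General solution: u = 561 + 24t, v = -1938 - 83t for integer t.
u ≥ 0: smallest is 561 mod 24 = 9 (at t = -23), with v = -29.

9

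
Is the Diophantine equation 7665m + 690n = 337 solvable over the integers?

no

gcd(7665, 690) = 15  (7665 = 11·690 + 75, 690 = 9·75 + 15, 75 = 5·15).
15 does not divide 337 (remainder 7), so no integer solutions.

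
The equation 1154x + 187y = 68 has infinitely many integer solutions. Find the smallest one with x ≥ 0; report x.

gcd(1154, 187) = 1  (1154 = 6×187 + 32, 187 = 5×32 + 27, 32 = 1×27 + 5, 27 = 5×5 + 2, 5 = 2×2 + 1, 2 = 2×1).
1 divides 68, so solutions exist.
Back-substituting, 1154×(76) + 187×(-469) = 1.
Scale by 68/1 = 68: (x₀, y₀) = (5168, -31892).
General solution: x = 5168 + 187t, y = -31892 - 1154t for integer t.
x ≥ 0: smallest is 5168 mod 187 = 119 (at t = -27), with y = -734.

119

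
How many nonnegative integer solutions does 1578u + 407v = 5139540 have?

8

gcd(1578, 407) = 1.
By Bézout, 1578*(-57) + 407*(221) = 1.
One solution: (343, 11298).
General: u = 343 + 407t, v = 11298 - 1578t.
u ≥ 0 ⇒ t ≥ 0; v ≥ 0 ⇒ t ≤ 7. So t ∈ [0, 7]: 8 solutions.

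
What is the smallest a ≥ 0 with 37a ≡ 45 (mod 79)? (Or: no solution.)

gcd(79, 37):
  79 = 2×37 + 5
  37 = 7×5 + 2
  5 = 2×2 + 1
  2 = 2×1
so gcd(79, 37) = 1.
1 divides 45, so solutions exist.
Back-substitute for Bézout coefficients:
  1 = 5 - 2×2
  ... = 37×(-32) + 79×(15)
So 37×(-32) ≡ 1 (mod 79); multiply by 45: a ≡ -1440 (mod 79).
Smallest nonnegative: a = -1440 mod 79 = 61.

61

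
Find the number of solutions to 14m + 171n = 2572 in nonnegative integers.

1

gcd(171, 14):
  171 = 12*14 + 3
  14 = 4*3 + 2
  3 = 1*2 + 1
  2 = 2*1
so gcd(171, 14) = 1.
Back-substitute for Bézout coefficients:
  1 = 3 - 1*2
  ... = 14*(-61) + 171*(5)
Scale by 2572: one solution is (-156892, 12860). Reduce m mod 171: (86, 8).
General: m = 86 + 171t, n = 8 - 14t.
m ≥ 0 ⇒ t ≥ 0; n ≥ 0 ⇒ t ≤ 0. So t ∈ [0, 0]: 1 solution.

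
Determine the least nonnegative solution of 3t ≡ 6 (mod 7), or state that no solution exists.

gcd(7, 3) = 1.
1 divides 6, so solutions exist.
By Bézout, 3·(-2) + 7·(1) = 1.
So 3·(-2) ≡ 1 (mod 7); multiply by 6: t ≡ -12 (mod 7).
Smallest nonnegative: t = -12 mod 7 = 2.

2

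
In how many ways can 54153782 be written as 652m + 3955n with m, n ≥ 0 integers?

gcd(3955, 652) = 1  (3955 = 6*652 + 43, 652 = 15*43 + 7, 43 = 6*7 + 1, 7 = 7*1).
Back-substituting, 652*(-552) + 3955*(91) = 1.
Scale by 54153782: one solution is (-29892887664, 4927994162). Reduce m mod 3955: (2951, 13206).
General: m = 2951 + 3955t, n = 13206 - 652t.
m ≥ 0 ⇒ t ≥ 0; n ≥ 0 ⇒ t ≤ 20. So t ∈ [0, 20]: 21 solutions.

21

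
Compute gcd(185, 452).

1

gcd(452, 185) = 1  (452 = 2·185 + 82, 185 = 2·82 + 21, 82 = 3·21 + 19, 21 = 1·19 + 2, 19 = 9·2 + 1, 2 = 2·1).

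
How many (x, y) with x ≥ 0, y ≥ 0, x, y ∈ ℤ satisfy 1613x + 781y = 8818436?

7

gcd(1613, 781) = 1  (1613 = 2*781 + 51, 781 = 15*51 + 16, 51 = 3*16 + 3, 16 = 5*3 + 1, 3 = 3*1).
Back-substituting, 1613*(-245) + 781*(506) = 1.
Scale by 8818436: one solution is (-2160516820, 4462128616). Reduce x mod 781: (187, 10905).
General: x = 187 + 781t, y = 10905 - 1613t.
x ≥ 0 ⇒ t ≥ 0; y ≥ 0 ⇒ t ≤ 6. So t ∈ [0, 6]: 7 solutions.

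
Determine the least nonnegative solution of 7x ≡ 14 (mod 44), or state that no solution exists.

gcd(44, 7) = 1.
1 divides 14, so solutions exist.
By Bézout, 7×(19) + 44×(-3) = 1.
So 7×(19) ≡ 1 (mod 44); multiply by 14: x ≡ 266 (mod 44).
Smallest nonnegative: x = 266 mod 44 = 2.

2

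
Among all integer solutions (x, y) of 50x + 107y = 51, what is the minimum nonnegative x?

16

gcd(107, 50):
  107 = 2×50 + 7
  50 = 7×7 + 1
  7 = 7×1
so gcd(107, 50) = 1.
1 divides 51, so solutions exist.
Back-substitute for Bézout coefficients:
  1 = 50 - 7×7
  ... = 50×(15) + 107×(-7)
Scale by 51/1 = 51: (x₀, y₀) = (765, -357).
General solution: x = 765 + 107t, y = -357 - 50t for integer t.
x ≥ 0: smallest is 765 mod 107 = 16 (at t = -7), with y = -7.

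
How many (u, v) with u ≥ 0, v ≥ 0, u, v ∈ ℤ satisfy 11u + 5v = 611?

11

gcd(11, 5) = 1  (11 = 2×5 + 1, 5 = 5×1).
Back-substituting, 11×(1) + 5×(-2) = 1.
Scale by 611: one solution is (611, -1222). Reduce u mod 5: (1, 120).
General: u = 1 + 5t, v = 120 - 11t.
u ≥ 0 ⇒ t ≥ 0; v ≥ 0 ⇒ t ≤ 10. So t ∈ [0, 10]: 11 solutions.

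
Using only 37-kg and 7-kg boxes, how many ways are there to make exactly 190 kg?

1

Need nonnegative integers with 37j + 7k = 190.
gcd(37, 7) = 1, and 37·(-3) + 7·(16) = 1.
So (j₀, k₀) = (-570, 3040); general j = -570 + 7t, k = 3040 - 37t.
j ≥ 0 ⇒ t ≥ 82; k ≥ 0 ⇒ t ≤ 82. That's 1 value of t.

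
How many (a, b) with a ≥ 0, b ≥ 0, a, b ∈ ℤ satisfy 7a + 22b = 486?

3

gcd(22, 7) = 1  (22 = 3·7 + 1, 7 = 7·1).
Back-substituting, 7·(-3) + 22·(1) = 1.
Scale by 486: one solution is (-1458, 486). Reduce a mod 22: (16, 17).
General: a = 16 + 22t, b = 17 - 7t.
a ≥ 0 ⇒ t ≥ 0; b ≥ 0 ⇒ t ≤ 2. So t ∈ [0, 2]: 3 solutions.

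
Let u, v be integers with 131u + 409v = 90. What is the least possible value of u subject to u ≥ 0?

gcd(409, 131) = 1  (409 = 3×131 + 16, 131 = 8×16 + 3, 16 = 5×3 + 1, 3 = 3×1).
1 divides 90, so solutions exist.
Back-substituting, 131×(-128) + 409×(41) = 1.
Scale by 90/1 = 90: (u₀, v₀) = (-11520, 3690).
General solution: u = -11520 + 409t, v = 3690 - 131t for integer t.
u ≥ 0: smallest is -11520 mod 409 = 341 (at t = 29), with v = -109.

341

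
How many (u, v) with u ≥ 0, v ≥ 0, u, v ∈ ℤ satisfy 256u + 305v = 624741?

8

gcd(305, 256):
  305 = 1×256 + 49
  256 = 5×49 + 11
  49 = 4×11 + 5
  11 = 2×5 + 1
  5 = 5×1
so gcd(305, 256) = 1.
Back-substitute for Bézout coefficients:
  1 = 11 - 2×5
  ... = 256×(56) + 305×(-47)
Scale by 624741: one solution is (34985496, -29362827). Reduce u mod 305: (166, 1909).
General: u = 166 + 305t, v = 1909 - 256t.
u ≥ 0 ⇒ t ≥ 0; v ≥ 0 ⇒ t ≤ 7. So t ∈ [0, 7]: 8 solutions.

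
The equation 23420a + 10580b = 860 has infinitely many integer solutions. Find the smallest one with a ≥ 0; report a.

gcd(23420, 10580) = 20.
20 divides 860, so solutions exist.
By Bézout, 23420×(103) + 10580×(-228) = 20.
Scale by 860/20 = 43: (a₀, b₀) = (4429, -9804).
General solution: a = 4429 + 529t, b = -9804 - 1171t for integer t.
a ≥ 0: smallest is 4429 mod 529 = 197 (at t = -8), with b = -436.

197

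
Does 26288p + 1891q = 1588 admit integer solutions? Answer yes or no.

no

gcd(26288, 1891) = 31  (26288 = 13*1891 + 1705, 1891 = 1*1705 + 186, 1705 = 9*186 + 31, 186 = 6*31).
31 does not divide 1588 (remainder 7), so no integer solutions.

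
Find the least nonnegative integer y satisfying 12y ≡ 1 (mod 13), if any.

gcd(13, 12) = 1  (13 = 1*12 + 1, 12 = 12*1).
1 divides 1, so solutions exist.
Back-substituting, 12*(-1) + 13*(1) = 1.
So 12*(-1) ≡ 1 (mod 13); multiply by 1: y ≡ -1 (mod 13).
Smallest nonnegative: y = -1 mod 13 = 12.

12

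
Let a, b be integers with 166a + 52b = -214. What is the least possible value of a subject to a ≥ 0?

15

gcd(166, 52) = 2.
2 divides -214, so solutions exist.
By Bézout, 166·(-5) + 52·(16) = 2.
Scale by -214/2 = -107: (a₀, b₀) = (535, -1712).
General solution: a = 535 + 26t, b = -1712 - 83t for integer t.
a ≥ 0: smallest is 535 mod 26 = 15 (at t = -20), with b = -52.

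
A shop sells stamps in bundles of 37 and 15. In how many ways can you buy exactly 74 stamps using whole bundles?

Need nonnegative integers with 37j + 15k = 74.
gcd(37, 15) = 1, and 37·(-2) + 15·(5) = 1.
So (j₀, k₀) = (-148, 370); general j = -148 + 15t, k = 370 - 37t.
j ≥ 0 ⇒ t ≥ 10; k ≥ 0 ⇒ t ≤ 10. That's 1 value of t.

1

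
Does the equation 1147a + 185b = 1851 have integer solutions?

no

gcd(1147, 185) = 37  (1147 = 6·185 + 37, 185 = 5·37).
37 does not divide 1851 (remainder 1), so no integer solutions.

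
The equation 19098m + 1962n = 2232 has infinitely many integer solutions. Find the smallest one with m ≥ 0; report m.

gcd(19098, 1962):
  19098 = 9*1962 + 1440
  1962 = 1*1440 + 522
  1440 = 2*522 + 396
  522 = 1*396 + 126
  396 = 3*126 + 18
  126 = 7*18
so gcd(19098, 1962) = 18.
18 divides 2232, so solutions exist.
Back-substitute for Bézout coefficients:
  18 = 396 - 3*126
  ... = 19098*(15) + 1962*(-146)
Scale by 2232/18 = 124: (m₀, n₀) = (1860, -18104).
General solution: m = 1860 + 109t, n = -18104 - 1061t for integer t.
m ≥ 0: smallest is 1860 mod 109 = 7 (at t = -17), with n = -67.

7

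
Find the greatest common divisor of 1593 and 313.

1

gcd(1593, 313):
  1593 = 5*313 + 28
  313 = 11*28 + 5
  28 = 5*5 + 3
  5 = 1*3 + 2
  3 = 1*2 + 1
  2 = 2*1
so gcd(1593, 313) = 1.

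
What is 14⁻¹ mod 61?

gcd(61, 14) = 1  (61 = 4·14 + 5, 14 = 2·5 + 4, 5 = 1·4 + 1, 4 = 4·1).
Back-substituting, 14·(-13) + 61·(3) = 1.
So 14·-13 ≡ 1 (mod 61), and -13 mod 61 = 48.

48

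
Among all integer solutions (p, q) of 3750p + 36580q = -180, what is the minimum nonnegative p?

1668

gcd(36580, 3750) = 10.
10 divides -180, so solutions exist.
By Bézout, 3750*(517) + 36580*(-53) = 10.
Scale by -180/10 = -18: (p₀, q₀) = (-9306, 954).
General solution: p = -9306 + 3658t, q = 954 - 375t for integer t.
p ≥ 0: smallest is -9306 mod 3658 = 1668 (at t = 3), with q = -171.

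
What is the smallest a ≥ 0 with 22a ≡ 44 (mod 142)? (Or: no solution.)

2

gcd(142, 22) = 2.
2 divides 44, so solutions exist.
By Bézout, 22*(13) + 142*(-2) = 2.
So 22*(13) ≡ 2 (mod 142); multiply by 22: a ≡ 286 (mod 71).
Smallest nonnegative: a = 286 mod 71 = 2.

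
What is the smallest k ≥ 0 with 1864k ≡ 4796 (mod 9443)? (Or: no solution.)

gcd(9443, 1864):
  9443 = 5*1864 + 123
  1864 = 15*123 + 19
  123 = 6*19 + 9
  19 = 2*9 + 1
  9 = 9*1
so gcd(9443, 1864) = 1.
1 divides 4796, so solutions exist.
Back-substitute for Bézout coefficients:
  1 = 19 - 2*9
  ... = 1864*(998) + 9443*(-197)
So 1864*(998) ≡ 1 (mod 9443); multiply by 4796: k ≡ 4786408 (mod 9443).
Smallest nonnegative: k = 4786408 mod 9443 = 8250.

8250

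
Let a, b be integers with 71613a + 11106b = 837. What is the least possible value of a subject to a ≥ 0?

gcd(71613, 11106):
  71613 = 6·11106 + 4977
  11106 = 2·4977 + 1152
  4977 = 4·1152 + 369
  1152 = 3·369 + 45
  369 = 8·45 + 9
  45 = 5·9
so gcd(71613, 11106) = 9.
9 divides 837, so solutions exist.
Back-substitute for Bézout coefficients:
  9 = 369 - 8·45
  ... = 71613·(241) + 11106·(-1554)
Scale by 837/9 = 93: (a₀, b₀) = (22413, -144522).
General solution: a = 22413 + 1234t, b = -144522 - 7957t for integer t.
a ≥ 0: smallest is 22413 mod 1234 = 201 (at t = -18), with b = -1296.

201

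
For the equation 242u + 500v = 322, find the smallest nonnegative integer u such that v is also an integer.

gcd(500, 242):
  500 = 2·242 + 16
  242 = 15·16 + 2
  16 = 8·2
so gcd(500, 242) = 2.
2 divides 322, so solutions exist.
Back-substitute for Bézout coefficients:
  2 = 242 - 15·16
  ... = 242·(31) + 500·(-15)
Scale by 322/2 = 161: (u₀, v₀) = (4991, -2415).
General solution: u = 4991 + 250t, v = -2415 - 121t for integer t.
u ≥ 0: smallest is 4991 mod 250 = 241 (at t = -19), with v = -116.

241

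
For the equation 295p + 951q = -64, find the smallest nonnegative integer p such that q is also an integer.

464

gcd(951, 295):
  951 = 3·295 + 66
  295 = 4·66 + 31
  66 = 2·31 + 4
  31 = 7·4 + 3
  4 = 1·3 + 1
  3 = 3·1
so gcd(951, 295) = 1.
1 divides -64, so solutions exist.
Back-substitute for Bézout coefficients:
  1 = 4 - 1·3
  ... = 295·(-245) + 951·(76)
Scale by -64/1 = -64: (p₀, q₀) = (15680, -4864).
General solution: p = 15680 + 951t, q = -4864 - 295t for integer t.
p ≥ 0: smallest is 15680 mod 951 = 464 (at t = -16), with q = -144.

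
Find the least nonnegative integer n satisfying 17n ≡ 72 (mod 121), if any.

gcd(121, 17) = 1  (121 = 7×17 + 2, 17 = 8×2 + 1, 2 = 2×1).
1 divides 72, so solutions exist.
Back-substituting, 17×(57) + 121×(-8) = 1.
So 17×(57) ≡ 1 (mod 121); multiply by 72: n ≡ 4104 (mod 121).
Smallest nonnegative: n = 4104 mod 121 = 111.

111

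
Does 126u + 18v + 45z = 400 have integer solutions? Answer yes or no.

gcd(126, 18) = 18.
gcd(18, 45) = 9.
9 does not divide 400 (remainder 4), so no integer solutions.

no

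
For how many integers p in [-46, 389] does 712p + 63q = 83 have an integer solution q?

7

gcd(712, 63) = 1  (712 = 11*63 + 19, 63 = 3*19 + 6, 19 = 3*6 + 1, 6 = 6*1).
Back-substituting, 712*(10) + 63*(-113) = 1.
Scale by 83: particular solution (830, -9379); reduce p mod 63: (11, -123).
General solution: p = 11 + 63t, q = -123 - 712t for integer t.
-46 ≤ 11 + 63t ≤ 389 gives t ∈ [0, 6], which is 7 values.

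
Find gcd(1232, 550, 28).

gcd(1232, 550):
  1232 = 2*550 + 132
  550 = 4*132 + 22
  132 = 6*22
so gcd(1232, 550) = 22.
gcd(22, 28) = 2.

2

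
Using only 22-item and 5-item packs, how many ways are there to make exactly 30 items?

1

Need nonnegative integers with 22j + 5k = 30.
gcd(22, 5) = 1, and 22·(-2) + 5·(9) = 1.
So (j₀, k₀) = (-60, 270); general j = -60 + 5t, k = 270 - 22t.
j ≥ 0 ⇒ t ≥ 12; k ≥ 0 ⇒ t ≤ 12. That's 1 value of t.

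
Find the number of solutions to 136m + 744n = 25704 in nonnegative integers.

gcd(744, 136):
  744 = 5*136 + 64
  136 = 2*64 + 8
  64 = 8*8
so gcd(744, 136) = 8.
Back-substitute for Bézout coefficients:
  8 = 136 - 2*64
  ... = 136*(11) + 744*(-2)
Scale by 3213: one solution is (35343, -6426). Reduce m mod 93: (3, 34).
General: m = 3 + 93t, n = 34 - 17t.
m ≥ 0 ⇒ t ≥ 0; n ≥ 0 ⇒ t ≤ 2. So t ∈ [0, 2]: 3 solutions.

3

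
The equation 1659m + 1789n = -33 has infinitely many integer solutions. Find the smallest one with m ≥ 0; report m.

592

gcd(1789, 1659) = 1  (1789 = 1×1659 + 130, 1659 = 12×130 + 99, 130 = 1×99 + 31, 99 = 3×31 + 6, 31 = 5×6 + 1, 6 = 6×1).
1 divides -33, so solutions exist.
Back-substituting, 1659×(-289) + 1789×(268) = 1.
Scale by -33/1 = -33: (m₀, n₀) = (9537, -8844).
General solution: m = 9537 + 1789t, n = -8844 - 1659t for integer t.
m ≥ 0: smallest is 9537 mod 1789 = 592 (at t = -5), with n = -549.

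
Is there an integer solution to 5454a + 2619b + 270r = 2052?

gcd(5454, 2619) = 27  (5454 = 2×2619 + 216, 2619 = 12×216 + 27, 216 = 8×27).
gcd(27, 270) = 27.
27 divides 2052, so integer solutions exist.

yes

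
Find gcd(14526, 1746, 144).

gcd(14526, 1746):
  14526 = 8*1746 + 558
  1746 = 3*558 + 72
  558 = 7*72 + 54
  72 = 1*54 + 18
  54 = 3*18
so gcd(14526, 1746) = 18.
gcd(18, 144) = 18.

18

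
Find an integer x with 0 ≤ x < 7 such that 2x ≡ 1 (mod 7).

gcd(7, 2):
  7 = 3*2 + 1
  2 = 2*1
so gcd(7, 2) = 1.
Back-substitute for Bézout coefficients:
  1 = 7 - 3*2
  ... = 2*(-3) + 7*(1)
So 2*-3 ≡ 1 (mod 7), and -3 mod 7 = 4.

4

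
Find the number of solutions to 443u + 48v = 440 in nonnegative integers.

gcd(443, 48) = 1  (443 = 9×48 + 11, 48 = 4×11 + 4, 11 = 2×4 + 3, 4 = 1×3 + 1, 3 = 3×1).
Back-substituting, 443×(-13) + 48×(120) = 1.
Scale by 440: one solution is (-5720, 52800). Reduce u mod 48: (40, -360).
General: u = 40 + 48t, v = -360 - 443t.
u ≥ 0 ⇒ t ≥ 0; v ≥ 0 ⇒ t ≤ -1. So t ∈ [0, -1]: 0 solutions.

0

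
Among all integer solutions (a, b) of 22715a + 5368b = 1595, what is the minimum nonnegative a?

gcd(22715, 5368) = 11.
11 divides 1595, so solutions exist.
By Bézout, 22715·(-95) + 5368·(402) = 11.
Scale by 1595/11 = 145: (a₀, b₀) = (-13775, 58290).
General solution: a = -13775 + 488t, b = 58290 - 2065t for integer t.
a ≥ 0: smallest is -13775 mod 488 = 377 (at t = 29), with b = -1595.

377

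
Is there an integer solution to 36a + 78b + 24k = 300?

yes

gcd(78, 36) = 6.
gcd(6, 24) = 6.
6 divides 300, so integer solutions exist.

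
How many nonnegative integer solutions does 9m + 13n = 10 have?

0

gcd(13, 9):
  13 = 1·9 + 4
  9 = 2·4 + 1
  4 = 4·1
so gcd(13, 9) = 1.
Back-substitute for Bézout coefficients:
  1 = 9 - 2·4
  ... = 9·(3) + 13·(-2)
Scale by 10: one solution is (30, -20). Reduce m mod 13: (4, -2).
General: m = 4 + 13t, n = -2 - 9t.
m ≥ 0 ⇒ t ≥ 0; n ≥ 0 ⇒ t ≤ -1. So t ∈ [0, -1]: 0 solutions.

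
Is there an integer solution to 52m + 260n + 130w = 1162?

gcd(260, 52) = 52.
gcd(52, 130) = 26.
26 does not divide 1162 (remainder 18), so no integer solutions.

no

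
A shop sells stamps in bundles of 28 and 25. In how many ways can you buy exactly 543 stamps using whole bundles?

Need nonnegative integers with 28j + 25k = 543.
gcd(28, 25) = 1, and 28·(-8) + 25·(9) = 1.
So (j₀, k₀) = (-4344, 4887); general j = -4344 + 25t, k = 4887 - 28t.
j ≥ 0 ⇒ t ≥ 174; k ≥ 0 ⇒ t ≤ 174. That's 1 value of t.

1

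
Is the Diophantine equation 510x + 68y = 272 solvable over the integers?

gcd(510, 68) = 34.
34 divides 272, so integer solutions exist.

yes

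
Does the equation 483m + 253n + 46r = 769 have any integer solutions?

gcd(483, 253) = 23  (483 = 1*253 + 230, 253 = 1*230 + 23, 230 = 10*23).
gcd(23, 46) = 23.
23 does not divide 769 (remainder 10), so no integer solutions.

no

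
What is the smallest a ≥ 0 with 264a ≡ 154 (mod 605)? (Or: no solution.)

gcd(605, 264) = 11.
11 divides 154, so solutions exist.
By Bézout, 264·(-16) + 605·(7) = 11.
So 264·(-16) ≡ 11 (mod 605); multiply by 14: a ≡ -224 (mod 55).
Smallest nonnegative: a = -224 mod 55 = 51.

51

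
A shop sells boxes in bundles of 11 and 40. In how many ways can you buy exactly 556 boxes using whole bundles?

Need nonnegative integers with 11j + 40k = 556.
gcd(11, 40) = 1, and 11·(11) + 40·(-3) = 1.
So (j₀, k₀) = (6116, -1668); general j = 6116 + 40t, k = -1668 - 11t.
j ≥ 0 ⇒ t ≥ -152; k ≥ 0 ⇒ t ≤ -152. That's 1 value of t.

1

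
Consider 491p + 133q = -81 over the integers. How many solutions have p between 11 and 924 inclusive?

7

gcd(491, 133) = 1  (491 = 3*133 + 92, 133 = 1*92 + 41, 92 = 2*41 + 10, 41 = 4*10 + 1, 10 = 10*1).
Back-substituting, 491*(-13) + 133*(48) = 1.
Scale by -81: particular solution (1053, -3888); reduce p mod 133: (122, -451).
General solution: p = 122 + 133t, q = -451 - 491t for integer t.
11 ≤ 122 + 133t ≤ 924 gives t ∈ [0, 6], which is 7 values.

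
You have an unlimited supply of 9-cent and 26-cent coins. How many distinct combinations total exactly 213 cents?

1

Need nonnegative integers with 9j + 26k = 213.
gcd(9, 26) = 1, and 9·(3) + 26·(-1) = 1.
So (j₀, k₀) = (639, -213); general j = 639 + 26t, k = -213 - 9t.
j ≥ 0 ⇒ t ≥ -24; k ≥ 0 ⇒ t ≤ -24. That's 1 value of t.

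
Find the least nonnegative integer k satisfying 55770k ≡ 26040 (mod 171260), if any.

2018

gcd(171260, 55770) = 10  (171260 = 3·55770 + 3950, 55770 = 14·3950 + 470, 3950 = 8·470 + 190, 470 = 2·190 + 90, 190 = 2·90 + 10, 90 = 9·10).
10 divides 26040, so solutions exist.
Back-substituting, 55770·(-1821) + 171260·(593) = 10.
So 55770·(-1821) ≡ 10 (mod 171260); multiply by 2604: k ≡ -4741884 (mod 17126).
Smallest nonnegative: k = -4741884 mod 17126 = 2018.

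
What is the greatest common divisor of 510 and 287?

1

gcd(510, 287):
  510 = 1×287 + 223
  287 = 1×223 + 64
  223 = 3×64 + 31
  64 = 2×31 + 2
  31 = 15×2 + 1
  2 = 2×1
so gcd(510, 287) = 1.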